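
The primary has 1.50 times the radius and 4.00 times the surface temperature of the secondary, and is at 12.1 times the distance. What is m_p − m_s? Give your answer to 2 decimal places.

-1.49

L_p/L_s = (1.50)²(4.00)⁴ = 576.0.
F_p/F_s = (L_p/L_s)/(d_p/d_s)² = 576.0/146.4 = 3.934.
m_p − m_s = −2.5 log₁₀(3.934) = -1.49.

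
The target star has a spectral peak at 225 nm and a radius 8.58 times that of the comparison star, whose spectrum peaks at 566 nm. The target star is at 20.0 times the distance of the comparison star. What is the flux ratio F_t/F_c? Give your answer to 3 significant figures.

Wien's law: T_t/T_c = λ_c/λ_t = 566/225 = 2.516.
L_t/L_c = (R_t/R_c)²(T_t/T_c)⁴ = (8.58)²(2.516)⁴ = 2948.
F_t/F_c = (L_t/L_c)/(d_t/d_c)² = 2948/(20.0)² = 7.370.

7.37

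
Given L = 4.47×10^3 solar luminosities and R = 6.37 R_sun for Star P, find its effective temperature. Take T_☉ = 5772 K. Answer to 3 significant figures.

T/T_☉ = (L/L_☉)^(1/4) / (R/R_☉)^(1/2)
T = 5772 × (4.47×10^3)^(1/4) / √(6.37) = 5772 × 8.177 / 2.524 = 1.870×10^4 K.

1.87×10^4 K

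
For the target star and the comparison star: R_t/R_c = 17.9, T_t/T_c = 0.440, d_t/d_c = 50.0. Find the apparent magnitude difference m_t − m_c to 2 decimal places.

L_t/L_c = (17.9)²(0.440)⁴ = 12.01.
F_t/F_c = (L_t/L_c)/(d_t/d_c)² = 12.01/2500 = 0.004804.
m_t − m_c = −2.5 log₁₀(0.004804) = 5.80.

5.80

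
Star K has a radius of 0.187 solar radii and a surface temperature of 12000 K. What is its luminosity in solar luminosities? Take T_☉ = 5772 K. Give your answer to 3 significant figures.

L/L_☉ = (R/R_☉)² (T/T_☉)⁴ = (0.187)² × (12000/5772)⁴
       = 0.03497 × (2.079)⁴ = 0.03497 × 18.68 = 0.6533.

0.653 solar luminosities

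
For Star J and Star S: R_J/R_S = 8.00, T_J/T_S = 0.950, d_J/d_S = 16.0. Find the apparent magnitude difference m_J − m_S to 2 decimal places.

L_J/L_S = (8.00)²(0.950)⁴ = 52.13.
F_J/F_S = (L_J/L_S)/(d_J/d_S)² = 52.13/256.0 = 0.2036.
m_J − m_S = −2.5 log₁₀(0.2036) = 1.73.

1.73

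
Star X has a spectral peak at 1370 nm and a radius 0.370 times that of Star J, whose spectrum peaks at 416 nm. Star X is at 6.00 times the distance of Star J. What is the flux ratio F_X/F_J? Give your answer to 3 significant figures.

Wien's law: T_X/T_J = λ_J/λ_X = 416/1370 = 0.3036.
L_X/L_J = (R_X/R_J)²(T_X/T_J)⁴ = (0.370)²(0.3036)⁴ = 0.001164.
F_X/F_J = (L_X/L_J)/(d_X/d_J)² = 0.001164/(6.00)² = 3.233×10^-5.

3.23×10^-5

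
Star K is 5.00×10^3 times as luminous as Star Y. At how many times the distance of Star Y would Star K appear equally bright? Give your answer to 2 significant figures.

Equal flux requires L_K/d_K² = L_Y/d_Y², so d_K/d_Y = √(L_K/L_Y)
= √(5.00×10^3) = 70.71.

71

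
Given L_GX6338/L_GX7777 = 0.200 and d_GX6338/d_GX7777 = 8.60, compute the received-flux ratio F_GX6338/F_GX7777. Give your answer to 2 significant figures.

F = L/(4πd²), so F_GX6338/F_GX7777 = (L_GX6338/L_GX7777) / (d_GX6338/d_GX7777)²
= 0.200 / (8.60)² = 0.200 / 73.96 = 0.002704.

0.0027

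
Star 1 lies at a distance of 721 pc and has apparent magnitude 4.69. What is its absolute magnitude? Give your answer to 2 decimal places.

-4.60

M = m − 5 log₁₀(d/10 pc) = 4.69 − 5 log₁₀(721/10)
  = 4.69 − 5 × 1.858 = 4.69 − 9.29 = -4.60.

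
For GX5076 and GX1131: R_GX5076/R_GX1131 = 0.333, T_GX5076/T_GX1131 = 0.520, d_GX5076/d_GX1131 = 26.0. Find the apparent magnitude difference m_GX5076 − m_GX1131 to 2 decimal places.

12.30

L_GX5076/L_GX1131 = (0.333)²(0.520)⁴ = 0.008108.
F_GX5076/F_GX1131 = (L_GX5076/L_GX1131)/(d_GX5076/d_GX1131)² = 0.008108/676.0 = 1.199×10^-5.
m_GX5076 − m_GX1131 = −2.5 log₁₀(1.199×10^-5) = 12.30.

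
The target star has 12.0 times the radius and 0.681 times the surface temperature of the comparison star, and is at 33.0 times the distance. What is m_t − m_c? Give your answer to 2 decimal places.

3.87

L_t/L_c = (12.0)²(0.681)⁴ = 30.97.
F_t/F_c = (L_t/L_c)/(d_t/d_c)² = 30.97/1089 = 0.02844.
m_t − m_c = −2.5 log₁₀(0.02844) = 3.87.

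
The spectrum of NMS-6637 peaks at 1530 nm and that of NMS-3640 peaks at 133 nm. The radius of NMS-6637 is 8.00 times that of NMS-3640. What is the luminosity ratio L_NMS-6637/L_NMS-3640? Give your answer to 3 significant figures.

0.00365

Wien's law gives T ∝ 1/λ_max, so T_NMS-6637/T_NMS-3640 = λ_NMS-3640/λ_NMS-6637 = 133/1530 = 0.08693.
Then L ∝ R²T⁴ gives L_NMS-6637/L_NMS-3640 = (8.00)² × (0.08693)⁴ = 64.00 × 5.710×10^-5 = 0.003654.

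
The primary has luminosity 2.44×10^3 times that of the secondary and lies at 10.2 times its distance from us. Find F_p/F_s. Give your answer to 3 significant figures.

F = L/(4πd²), so F_p/F_s = (L_p/L_s) / (d_p/d_s)²
= 2.44×10^3 / (10.2)² = 2.44×10^3 / 104.0 = 23.45.

23.5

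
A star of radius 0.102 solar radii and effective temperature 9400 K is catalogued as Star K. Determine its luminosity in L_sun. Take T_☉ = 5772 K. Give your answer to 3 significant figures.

0.0732 L_sun

L/L_☉ = (R/R_☉)² (T/T_☉)⁴ = (0.102)² × (9400/5772)⁴
       = 0.01040 × (1.629)⁴ = 0.01040 × 7.034 = 0.07318.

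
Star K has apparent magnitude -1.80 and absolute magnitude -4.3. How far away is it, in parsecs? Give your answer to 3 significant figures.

m − M = 5 log₁₀(d/10 pc)
-1.80 − (-4.3) = 2.50 = 5 log₁₀(d/10)
d = 10 × 10^(2.50/5) = 10 × 10^0.500 = 31.62 pc.

31.6 pc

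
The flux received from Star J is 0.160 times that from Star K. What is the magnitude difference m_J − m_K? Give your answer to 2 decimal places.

1.99

m_J − m_K = −2.5 log₁₀(F_J/F_K) = −2.5 log₁₀(0.160) = −2.5 × (-0.796) = 1.990.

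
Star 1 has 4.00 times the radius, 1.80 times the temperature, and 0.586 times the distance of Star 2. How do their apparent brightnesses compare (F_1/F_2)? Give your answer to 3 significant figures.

489

L_1/L_2 = (R_1/R_2)²(T_1/T_2)⁴ = (4.00)² × (1.80)⁴ = 168.0.
F_1/F_2 = (L_1/L_2)/(d_1/d_2)² = 168.0 / (0.586)² = 489.1.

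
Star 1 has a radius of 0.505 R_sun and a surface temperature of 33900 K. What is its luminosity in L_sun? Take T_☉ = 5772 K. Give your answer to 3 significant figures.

303 L_sun

L/L_☉ = (R/R_☉)² (T/T_☉)⁴ = (0.505)² × (33900/5772)⁴
       = 0.2550 × (5.873)⁴ = 0.2550 × 1190 = 303.4.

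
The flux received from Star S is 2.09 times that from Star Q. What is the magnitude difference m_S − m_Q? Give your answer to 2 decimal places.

-0.80

m_S − m_Q = −2.5 log₁₀(F_S/F_Q) = −2.5 log₁₀(2.09) = −2.5 × (0.320) = -0.800.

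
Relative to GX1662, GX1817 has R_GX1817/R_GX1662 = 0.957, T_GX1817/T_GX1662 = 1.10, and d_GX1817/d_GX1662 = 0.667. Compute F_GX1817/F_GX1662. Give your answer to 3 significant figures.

L_GX1817/L_GX1662 = (R_GX1817/R_GX1662)²(T_GX1817/T_GX1662)⁴ = (0.957)² × (1.10)⁴ = 1.341.
F_GX1817/F_GX1662 = (L_GX1817/L_GX1662)/(d_GX1817/d_GX1662)² = 1.341 / (0.667)² = 3.014.

3.01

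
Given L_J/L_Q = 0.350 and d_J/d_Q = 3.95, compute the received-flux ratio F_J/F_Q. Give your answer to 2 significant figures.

0.022

F = L/(4πd²), so F_J/F_Q = (L_J/L_Q) / (d_J/d_Q)²
= 0.350 / (3.95)² = 0.350 / 15.60 = 0.02243.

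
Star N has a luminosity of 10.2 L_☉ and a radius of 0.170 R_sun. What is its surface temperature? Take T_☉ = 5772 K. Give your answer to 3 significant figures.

2.50×10^4 K

T/T_☉ = (L/L_☉)^(1/4) / (R/R_☉)^(1/2)
T = 5772 × (10.2)^(1/4) / √(0.170) = 5772 × 1.787 / 0.4123 = 2.502×10^4 K.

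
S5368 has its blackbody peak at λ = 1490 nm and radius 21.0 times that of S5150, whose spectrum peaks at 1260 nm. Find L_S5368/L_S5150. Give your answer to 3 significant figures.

226

Wien's law gives T ∝ 1/λ_max, so T_S5368/T_S5150 = λ_S5150/λ_S5368 = 1260/1490 = 0.8456.
Then L ∝ R²T⁴ gives L_S5368/L_S5150 = (21.0)² × (0.8456)⁴ = 441.0 × 0.5114 = 225.5.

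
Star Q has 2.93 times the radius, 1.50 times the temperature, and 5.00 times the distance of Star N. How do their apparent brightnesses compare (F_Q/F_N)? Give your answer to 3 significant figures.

L_Q/L_N = (R_Q/R_N)²(T_Q/T_N)⁴ = (2.93)² × (1.50)⁴ = 43.46.
F_Q/F_N = (L_Q/L_N)/(d_Q/d_N)² = 43.46 / (5.00)² = 1.738.

1.74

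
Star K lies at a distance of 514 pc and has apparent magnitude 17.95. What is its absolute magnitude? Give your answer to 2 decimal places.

9.40

M = m − 5 log₁₀(d/10 pc) = 17.95 − 5 log₁₀(514/10)
  = 17.95 − 5 × 1.711 = 17.95 − 8.55 = 9.40.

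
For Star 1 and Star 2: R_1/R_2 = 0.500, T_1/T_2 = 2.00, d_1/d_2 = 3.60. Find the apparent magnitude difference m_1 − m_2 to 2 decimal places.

L_1/L_2 = (0.500)²(2.00)⁴ = 4.000.
F_1/F_2 = (L_1/L_2)/(d_1/d_2)² = 4.000/12.96 = 0.3086.
m_1 − m_2 = −2.5 log₁₀(0.3086) = 1.28.

1.28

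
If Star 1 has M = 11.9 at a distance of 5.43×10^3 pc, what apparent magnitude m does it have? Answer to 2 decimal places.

25.57

m = M + 5 log₁₀(d/10 pc) = 11.9 + 5 log₁₀(5.43×10^3/10)
  = 11.9 + 5 × 2.735 = 11.9 + 13.67 = 25.57.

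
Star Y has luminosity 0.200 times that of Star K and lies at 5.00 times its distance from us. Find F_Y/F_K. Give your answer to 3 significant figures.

0.00800

F = L/(4πd²), so F_Y/F_K = (L_Y/L_K) / (d_Y/d_K)²
= 0.200 / (5.00)² = 0.200 / 25.00 = 0.008000.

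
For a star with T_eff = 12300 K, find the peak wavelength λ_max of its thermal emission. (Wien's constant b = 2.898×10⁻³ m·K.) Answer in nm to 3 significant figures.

236 nm

λ_max = b/T = 2.898×10⁻³ / 12300 = 2.36×10^-7 m = 235.6 nm.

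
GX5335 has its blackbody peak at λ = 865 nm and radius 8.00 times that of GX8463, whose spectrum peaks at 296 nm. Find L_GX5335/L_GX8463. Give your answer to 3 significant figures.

Wien's law gives T ∝ 1/λ_max, so T_GX5335/T_GX8463 = λ_GX8463/λ_GX5335 = 296/865 = 0.3422.
Then L ∝ R²T⁴ gives L_GX5335/L_GX8463 = (8.00)² × (0.3422)⁴ = 64.00 × 0.01371 = 0.8776.

0.878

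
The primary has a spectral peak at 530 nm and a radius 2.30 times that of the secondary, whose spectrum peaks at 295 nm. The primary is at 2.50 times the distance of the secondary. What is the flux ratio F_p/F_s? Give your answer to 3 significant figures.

0.0812

Wien's law: T_p/T_s = λ_s/λ_p = 295/530 = 0.5566.
L_p/L_s = (R_p/R_s)²(T_p/T_s)⁴ = (2.30)²(0.5566)⁴ = 0.5077.
F_p/F_s = (L_p/L_s)/(d_p/d_s)² = 0.5077/(2.50)² = 0.08124.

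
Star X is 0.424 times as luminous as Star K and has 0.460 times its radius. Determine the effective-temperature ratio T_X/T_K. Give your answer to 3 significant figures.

1.19

L ∝ R²T⁴ gives T ∝ (L/R²)^(1/4), so
T_X/T_K = (0.424 / 0.460²)^(1/4) = (2.004)^(1/4) = 1.190.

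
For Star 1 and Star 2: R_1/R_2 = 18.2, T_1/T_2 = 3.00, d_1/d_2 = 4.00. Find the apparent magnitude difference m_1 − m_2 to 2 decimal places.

-8.06

L_1/L_2 = (18.2)²(3.00)⁴ = 2.683×10^4.
F_1/F_2 = (L_1/L_2)/(d_1/d_2)² = 2.683×10^4/16.00 = 1677.
m_1 − m_2 = −2.5 log₁₀(1677) = -8.06.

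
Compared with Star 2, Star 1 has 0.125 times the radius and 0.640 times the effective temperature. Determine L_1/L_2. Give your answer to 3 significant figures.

From the Stefan–Boltzmann law, L ∝ R²T⁴, so
L_1/L_2 = (R_1/R_2)² (T_1/T_2)⁴ = (0.125)² × (0.640)⁴ = 0.01562 × 0.1678 = 0.002621.

0.00262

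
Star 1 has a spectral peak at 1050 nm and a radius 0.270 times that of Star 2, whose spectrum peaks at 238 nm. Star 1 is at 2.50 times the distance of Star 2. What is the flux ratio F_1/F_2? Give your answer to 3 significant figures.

3.08×10^-5

Wien's law: T_1/T_2 = λ_2/λ_1 = 238/1050 = 0.2267.
L_1/L_2 = (R_1/R_2)²(T_1/T_2)⁴ = (0.270)²(0.2267)⁴ = 1.924×10^-4.
F_1/F_2 = (L_1/L_2)/(d_1/d_2)² = 1.924×10^-4/(2.50)² = 3.079×10^-5.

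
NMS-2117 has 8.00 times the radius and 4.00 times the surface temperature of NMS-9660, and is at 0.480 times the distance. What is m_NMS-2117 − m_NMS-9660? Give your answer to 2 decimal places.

-12.13

L_NMS-2117/L_NMS-9660 = (8.00)²(4.00)⁴ = 1.638×10^4.
F_NMS-2117/F_NMS-9660 = (L_NMS-2117/L_NMS-9660)/(d_NMS-2117/d_NMS-9660)² = 1.638×10^4/0.2304 = 7.111×10^4.
m_NMS-2117 − m_NMS-9660 = −2.5 log₁₀(7.111×10^4) = -12.13.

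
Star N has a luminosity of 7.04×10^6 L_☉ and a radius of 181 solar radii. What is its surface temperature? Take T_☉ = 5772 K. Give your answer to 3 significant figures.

T/T_☉ = (L/L_☉)^(1/4) / (R/R_☉)^(1/2)
T = 5772 × (7.04×10^6)^(1/4) / √(181) = 5772 × 51.51 / 13.45 = 2.210×10^4 K.

2.21×10^4 K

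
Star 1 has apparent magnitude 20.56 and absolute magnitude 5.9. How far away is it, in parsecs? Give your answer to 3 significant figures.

m − M = 5 log₁₀(d/10 pc)
20.56 − (5.9) = 14.66 = 5 log₁₀(d/10)
d = 10 × 10^(14.66/5) = 10 × 10^2.932 = 8551 pc.

8.55×10^3 pc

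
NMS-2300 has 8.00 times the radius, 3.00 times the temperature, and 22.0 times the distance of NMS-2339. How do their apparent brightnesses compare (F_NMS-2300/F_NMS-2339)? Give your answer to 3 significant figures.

10.7

L_NMS-2300/L_NMS-2339 = (R_NMS-2300/R_NMS-2339)²(T_NMS-2300/T_NMS-2339)⁴ = (8.00)² × (3.00)⁴ = 5184.
F_NMS-2300/F_NMS-2339 = (L_NMS-2300/L_NMS-2339)/(d_NMS-2300/d_NMS-2339)² = 5184 / (22.0)² = 10.71.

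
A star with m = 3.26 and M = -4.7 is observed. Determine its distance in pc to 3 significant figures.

m − M = 5 log₁₀(d/10 pc)
3.26 − (-4.7) = 7.96 = 5 log₁₀(d/10)
d = 10 × 10^(7.96/5) = 10 × 10^1.592 = 390.8 pc.

391 pc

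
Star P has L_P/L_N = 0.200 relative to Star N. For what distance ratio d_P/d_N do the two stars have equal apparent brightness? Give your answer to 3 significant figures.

0.447

Equal flux requires L_P/d_P² = L_N/d_N², so d_P/d_N = √(L_P/L_N)
= √(0.200) = 0.4472.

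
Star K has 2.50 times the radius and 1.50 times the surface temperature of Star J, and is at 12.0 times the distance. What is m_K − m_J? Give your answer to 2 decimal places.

L_K/L_J = (2.50)²(1.50)⁴ = 31.64.
F_K/F_J = (L_K/L_J)/(d_K/d_J)² = 31.64/144.0 = 0.2197.
m_K − m_J = −2.5 log₁₀(0.2197) = 1.65.

1.65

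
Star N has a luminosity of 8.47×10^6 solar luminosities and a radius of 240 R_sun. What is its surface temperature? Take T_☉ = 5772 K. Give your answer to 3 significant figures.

2.01×10^4 K

T/T_☉ = (L/L_☉)^(1/4) / (R/R_☉)^(1/2)
T = 5772 × (8.47×10^6)^(1/4) / √(240) = 5772 × 53.95 / 15.49 = 2.010×10^4 K.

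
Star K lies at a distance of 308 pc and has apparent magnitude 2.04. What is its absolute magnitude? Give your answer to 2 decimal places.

M = m − 5 log₁₀(d/10 pc) = 2.04 − 5 log₁₀(308/10)
  = 2.04 − 5 × 1.489 = 2.04 − 7.44 = -5.40.

-5.40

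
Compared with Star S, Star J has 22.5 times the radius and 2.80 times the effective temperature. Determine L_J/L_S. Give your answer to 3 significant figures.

3.11×10^4

From the Stefan–Boltzmann law, L ∝ R²T⁴, so
L_J/L_S = (R_J/R_S)² (T_J/T_S)⁴ = (22.5)² × (2.80)⁴ = 506.2 × 61.47 = 3.112×10^4.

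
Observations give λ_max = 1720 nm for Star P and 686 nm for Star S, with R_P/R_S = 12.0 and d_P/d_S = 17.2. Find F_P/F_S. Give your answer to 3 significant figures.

Wien's law: T_P/T_S = λ_S/λ_P = 686/1720 = 0.3988.
L_P/L_S = (R_P/R_S)²(T_P/T_S)⁴ = (12.0)²(0.3988)⁴ = 3.644.
F_P/F_S = (L_P/L_S)/(d_P/d_S)² = 3.644/(17.2)² = 0.01232.

0.0123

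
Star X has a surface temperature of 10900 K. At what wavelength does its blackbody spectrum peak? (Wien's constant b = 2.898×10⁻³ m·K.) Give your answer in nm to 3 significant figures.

266 nm

λ_max = b/T = 2.898×10⁻³ / 10900 = 2.66×10^-7 m = 265.9 nm.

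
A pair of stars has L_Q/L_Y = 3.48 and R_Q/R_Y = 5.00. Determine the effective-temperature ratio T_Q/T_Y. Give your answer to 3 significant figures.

0.611

L ∝ R²T⁴ gives T ∝ (L/R²)^(1/4), so
T_Q/T_Y = (3.48 / 5.00²)^(1/4) = (0.1392)^(1/4) = 0.6108.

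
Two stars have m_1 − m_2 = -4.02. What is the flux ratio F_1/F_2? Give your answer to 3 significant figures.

F_1/F_2 = 10^(−(m_1 − m_2)/2.5) = 10^(4.02/2.5) = 10^1.608 = 40.55.

40.6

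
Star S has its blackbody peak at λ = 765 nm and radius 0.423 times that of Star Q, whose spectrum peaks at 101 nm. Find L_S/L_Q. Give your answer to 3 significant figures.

Wien's law gives T ∝ 1/λ_max, so T_S/T_Q = λ_Q/λ_S = 101/765 = 0.1320.
Then L ∝ R²T⁴ gives L_S/L_Q = (0.423)² × (0.1320)⁴ = 0.1789 × 3.038×10^-4 = 5.437×10^-5.

5.44×10^-5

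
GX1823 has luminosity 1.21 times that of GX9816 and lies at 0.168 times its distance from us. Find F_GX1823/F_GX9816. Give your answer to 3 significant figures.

F = L/(4πd²), so F_GX1823/F_GX9816 = (L_GX1823/L_GX9816) / (d_GX1823/d_GX9816)²
= 1.21 / (0.168)² = 1.21 / 0.02822 = 42.87.

42.9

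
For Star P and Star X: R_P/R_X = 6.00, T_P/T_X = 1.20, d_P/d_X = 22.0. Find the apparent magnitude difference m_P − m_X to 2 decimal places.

L_P/L_X = (6.00)²(1.20)⁴ = 74.65.
F_P/F_X = (L_P/L_X)/(d_P/d_X)² = 74.65/484.0 = 0.1542.
m_P − m_X = −2.5 log₁₀(0.1542) = 2.03.

2.03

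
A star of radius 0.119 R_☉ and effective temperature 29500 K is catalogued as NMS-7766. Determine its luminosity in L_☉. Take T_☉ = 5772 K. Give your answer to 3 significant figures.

9.66 L_☉

L/L_☉ = (R/R_☉)² (T/T_☉)⁴ = (0.119)² × (29500/5772)⁴
       = 0.01416 × (5.111)⁴ = 0.01416 × 682.3 = 9.662.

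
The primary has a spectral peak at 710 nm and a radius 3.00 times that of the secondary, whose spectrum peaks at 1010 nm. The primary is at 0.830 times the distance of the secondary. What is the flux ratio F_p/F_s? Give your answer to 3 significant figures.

53.5

Wien's law: T_p/T_s = λ_s/λ_p = 1010/710 = 1.423.
L_p/L_s = (R_p/R_s)²(T_p/T_s)⁴ = (3.00)²(1.423)⁴ = 36.85.
F_p/F_s = (L_p/L_s)/(d_p/d_s)² = 36.85/(0.830)² = 53.50.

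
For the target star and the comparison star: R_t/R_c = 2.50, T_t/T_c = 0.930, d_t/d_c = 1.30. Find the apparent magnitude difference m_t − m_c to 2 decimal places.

-1.10

L_t/L_c = (2.50)²(0.930)⁴ = 4.675.
F_t/F_c = (L_t/L_c)/(d_t/d_c)² = 4.675/1.690 = 2.766.
m_t − m_c = −2.5 log₁₀(2.766) = -1.10.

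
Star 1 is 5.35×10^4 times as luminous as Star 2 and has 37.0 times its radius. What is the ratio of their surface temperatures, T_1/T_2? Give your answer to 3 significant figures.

2.50

L ∝ R²T⁴ gives T ∝ (L/R²)^(1/4), so
T_1/T_2 = (5.35×10^4 / 37.0²)^(1/4) = (39.08)^(1/4) = 2.500.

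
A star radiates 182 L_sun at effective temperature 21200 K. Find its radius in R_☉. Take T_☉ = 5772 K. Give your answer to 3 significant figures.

1.00 R_☉

R/R_☉ = √(L/L_☉) / (T/T_☉)² = √(182) / (3.673)²
       = 13.49 / 13.49 = 1.000.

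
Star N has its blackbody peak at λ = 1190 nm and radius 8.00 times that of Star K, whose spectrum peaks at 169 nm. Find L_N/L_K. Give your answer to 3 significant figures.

0.0260

Wien's law gives T ∝ 1/λ_max, so T_N/T_K = λ_K/λ_N = 169/1190 = 0.1420.
Then L ∝ R²T⁴ gives L_N/L_K = (8.00)² × (0.1420)⁴ = 64.00 × 4.068×10^-4 = 0.02603.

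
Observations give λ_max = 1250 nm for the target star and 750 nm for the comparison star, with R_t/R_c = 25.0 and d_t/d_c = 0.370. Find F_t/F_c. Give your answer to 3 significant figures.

Wien's law: T_t/T_c = λ_c/λ_t = 750/1250 = 0.6000.
L_t/L_c = (R_t/R_c)²(T_t/T_c)⁴ = (25.0)²(0.6000)⁴ = 81.00.
F_t/F_c = (L_t/L_c)/(d_t/d_c)² = 81.00/(0.370)² = 591.7.

592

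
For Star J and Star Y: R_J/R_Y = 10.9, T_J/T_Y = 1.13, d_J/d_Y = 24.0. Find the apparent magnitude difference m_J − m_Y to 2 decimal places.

L_J/L_Y = (10.9)²(1.13)⁴ = 193.7.
F_J/F_Y = (L_J/L_Y)/(d_J/d_Y)² = 193.7/576.0 = 0.3363.
m_J − m_Y = −2.5 log₁₀(0.3363) = 1.18.

1.18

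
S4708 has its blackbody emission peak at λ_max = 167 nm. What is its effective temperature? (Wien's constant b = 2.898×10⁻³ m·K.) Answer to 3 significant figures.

T = b/λ_max = 2.898×10⁻³ / (167×10⁻⁹) = 1.735×10^4 K.

1.74×10^4 K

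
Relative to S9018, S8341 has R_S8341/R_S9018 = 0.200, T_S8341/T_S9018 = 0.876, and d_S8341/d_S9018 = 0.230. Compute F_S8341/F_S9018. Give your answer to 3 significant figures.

0.445

L_S8341/L_S9018 = (R_S8341/R_S9018)²(T_S8341/T_S9018)⁴ = (0.200)² × (0.876)⁴ = 0.02355.
F_S8341/F_S9018 = (L_S8341/L_S9018)/(d_S8341/d_S9018)² = 0.02355 / (0.230)² = 0.4453.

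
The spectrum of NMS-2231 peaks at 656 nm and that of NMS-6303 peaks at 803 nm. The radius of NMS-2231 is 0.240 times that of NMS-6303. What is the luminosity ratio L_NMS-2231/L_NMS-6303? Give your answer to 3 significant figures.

Wien's law gives T ∝ 1/λ_max, so T_NMS-2231/T_NMS-6303 = λ_NMS-6303/λ_NMS-2231 = 803/656 = 1.224.
Then L ∝ R²T⁴ gives L_NMS-2231/L_NMS-6303 = (0.240)² × (1.224)⁴ = 0.05760 × 2.245 = 0.1293.

0.129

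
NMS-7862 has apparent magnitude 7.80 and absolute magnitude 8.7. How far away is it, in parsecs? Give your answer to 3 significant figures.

6.61 pc

m − M = 5 log₁₀(d/10 pc)
7.80 − (8.7) = -0.90 = 5 log₁₀(d/10)
d = 10 × 10^(-0.90/5) = 10 × 10^-0.180 = 6.607 pc.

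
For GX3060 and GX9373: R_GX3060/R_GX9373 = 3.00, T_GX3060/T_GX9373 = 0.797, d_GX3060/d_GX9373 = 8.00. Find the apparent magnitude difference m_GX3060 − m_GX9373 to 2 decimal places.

L_GX3060/L_GX9373 = (3.00)²(0.797)⁴ = 3.631.
F_GX3060/F_GX9373 = (L_GX3060/L_GX9373)/(d_GX3060/d_GX9373)² = 3.631/64.00 = 0.05674.
m_GX3060 − m_GX9373 = −2.5 log₁₀(0.05674) = 3.12.

3.12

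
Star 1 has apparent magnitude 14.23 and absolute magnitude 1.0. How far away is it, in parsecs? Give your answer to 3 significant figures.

4.43×10^3 pc

m − M = 5 log₁₀(d/10 pc)
14.23 − (1.0) = 13.23 = 5 log₁₀(d/10)
d = 10 × 10^(13.23/5) = 10 × 10^2.646 = 4426 pc.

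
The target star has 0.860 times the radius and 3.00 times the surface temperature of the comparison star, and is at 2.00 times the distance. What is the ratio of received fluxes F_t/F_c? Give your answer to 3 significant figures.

L_t/L_c = (R_t/R_c)²(T_t/T_c)⁴ = (0.860)² × (3.00)⁴ = 59.91.
F_t/F_c = (L_t/L_c)/(d_t/d_c)² = 59.91 / (2.00)² = 14.98.

15.0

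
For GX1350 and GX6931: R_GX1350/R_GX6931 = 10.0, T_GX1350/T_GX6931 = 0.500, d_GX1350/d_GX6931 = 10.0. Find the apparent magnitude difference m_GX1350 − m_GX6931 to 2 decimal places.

L_GX1350/L_GX6931 = (10.0)²(0.500)⁴ = 6.250.
F_GX1350/F_GX6931 = (L_GX1350/L_GX6931)/(d_GX1350/d_GX6931)² = 6.250/100.0 = 0.06250.
m_GX1350 − m_GX6931 = −2.5 log₁₀(0.06250) = 3.01.

3.01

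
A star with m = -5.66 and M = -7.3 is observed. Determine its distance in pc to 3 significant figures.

21.3 pc

m − M = 5 log₁₀(d/10 pc)
-5.66 − (-7.3) = 1.64 = 5 log₁₀(d/10)
d = 10 × 10^(1.64/5) = 10 × 10^0.328 = 21.28 pc.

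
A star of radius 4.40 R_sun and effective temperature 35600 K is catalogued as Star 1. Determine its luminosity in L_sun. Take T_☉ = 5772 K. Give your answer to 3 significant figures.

L/L_☉ = (R/R_☉)² (T/T_☉)⁴ = (4.40)² × (35600/5772)⁴
       = 19.36 × (6.168)⁴ = 19.36 × 1447 = 2.802×10^4.

2.80×10^4 L_sun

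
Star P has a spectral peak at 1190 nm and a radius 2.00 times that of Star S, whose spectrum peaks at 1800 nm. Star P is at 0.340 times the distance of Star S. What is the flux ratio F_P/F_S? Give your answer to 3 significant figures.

181

Wien's law: T_P/T_S = λ_S/λ_P = 1800/1190 = 1.513.
L_P/L_S = (R_P/R_S)²(T_P/T_S)⁴ = (2.00)²(1.513)⁴ = 20.94.
F_P/F_S = (L_P/L_S)/(d_P/d_S)² = 20.94/(0.340)² = 181.1.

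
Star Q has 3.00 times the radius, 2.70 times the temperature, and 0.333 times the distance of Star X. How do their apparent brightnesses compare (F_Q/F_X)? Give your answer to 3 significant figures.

L_Q/L_X = (R_Q/R_X)²(T_Q/T_X)⁴ = (3.00)² × (2.70)⁴ = 478.3.
F_Q/F_X = (L_Q/L_X)/(d_Q/d_X)² = 478.3 / (0.333)² = 4313.

4.31×10^3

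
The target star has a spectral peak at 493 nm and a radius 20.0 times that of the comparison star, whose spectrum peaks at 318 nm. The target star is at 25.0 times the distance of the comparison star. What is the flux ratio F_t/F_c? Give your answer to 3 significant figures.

Wien's law: T_t/T_c = λ_c/λ_t = 318/493 = 0.6450.
L_t/L_c = (R_t/R_c)²(T_t/T_c)⁴ = (20.0)²(0.6450)⁴ = 69.24.
F_t/F_c = (L_t/L_c)/(d_t/d_c)² = 69.24/(25.0)² = 0.1108.

0.111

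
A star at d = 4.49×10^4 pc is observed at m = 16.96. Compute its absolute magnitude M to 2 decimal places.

M = m − 5 log₁₀(d/10 pc) = 16.96 − 5 log₁₀(4.49×10^4/10)
  = 16.96 − 5 × 3.652 = 16.96 − 18.26 = -1.30.

-1.30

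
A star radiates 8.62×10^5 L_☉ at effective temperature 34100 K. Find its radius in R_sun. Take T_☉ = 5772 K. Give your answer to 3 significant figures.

R/R_☉ = √(L/L_☉) / (T/T_☉)² = √(8.62×10^5) / (5.908)²
       = 928.4 / 34.90 = 26.60.

26.6 R_sun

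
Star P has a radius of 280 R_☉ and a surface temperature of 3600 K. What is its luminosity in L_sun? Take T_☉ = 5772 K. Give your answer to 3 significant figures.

1.19×10^4 L_sun

L/L_☉ = (R/R_☉)² (T/T_☉)⁴ = (280)² × (3600/5772)⁴
       = 7.840×10^4 × (0.6237)⁴ = 7.840×10^4 × 0.1513 = 1.186×10^4.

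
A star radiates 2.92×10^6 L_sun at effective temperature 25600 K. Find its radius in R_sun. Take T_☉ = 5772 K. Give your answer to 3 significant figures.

R/R_☉ = √(L/L_☉) / (T/T_☉)² = √(2.92×10^6) / (4.435)²
       = 1709 / 19.67 = 86.87.

86.9 R_sun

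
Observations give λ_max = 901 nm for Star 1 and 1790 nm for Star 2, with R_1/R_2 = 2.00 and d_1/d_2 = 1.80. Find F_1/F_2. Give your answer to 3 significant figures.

Wien's law: T_1/T_2 = λ_2/λ_1 = 1790/901 = 1.987.
L_1/L_2 = (R_1/R_2)²(T_1/T_2)⁴ = (2.00)²(1.987)⁴ = 62.31.
F_1/F_2 = (L_1/L_2)/(d_1/d_2)² = 62.31/(1.80)² = 19.23.

19.2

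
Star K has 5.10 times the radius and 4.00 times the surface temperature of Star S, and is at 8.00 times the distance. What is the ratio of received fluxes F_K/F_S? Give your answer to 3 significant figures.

L_K/L_S = (R_K/R_S)²(T_K/T_S)⁴ = (5.10)² × (4.00)⁴ = 6659.
F_K/F_S = (L_K/L_S)/(d_K/d_S)² = 6659 / (8.00)² = 104.0.

104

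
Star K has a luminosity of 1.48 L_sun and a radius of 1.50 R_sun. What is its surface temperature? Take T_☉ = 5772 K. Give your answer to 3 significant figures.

5.20×10^3 K

T/T_☉ = (L/L_☉)^(1/4) / (R/R_☉)^(1/2)
T = 5772 × (1.48)^(1/4) / √(1.50) = 5772 × 1.103 / 1.225 = 5198 K.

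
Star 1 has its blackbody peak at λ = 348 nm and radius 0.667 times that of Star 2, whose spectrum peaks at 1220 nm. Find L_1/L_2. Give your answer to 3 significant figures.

67.2

Wien's law gives T ∝ 1/λ_max, so T_1/T_2 = λ_2/λ_1 = 1220/348 = 3.506.
Then L ∝ R²T⁴ gives L_1/L_2 = (0.667)² × (3.506)⁴ = 0.4449 × 151.1 = 67.20.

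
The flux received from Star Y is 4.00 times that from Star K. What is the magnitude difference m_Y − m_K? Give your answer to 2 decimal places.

m_Y − m_K = −2.5 log₁₀(F_Y/F_K) = −2.5 log₁₀(4.00) = −2.5 × (0.602) = -1.505.

-1.51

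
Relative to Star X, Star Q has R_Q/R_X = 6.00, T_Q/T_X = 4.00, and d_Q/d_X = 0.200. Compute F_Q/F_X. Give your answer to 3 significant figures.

L_Q/L_X = (R_Q/R_X)²(T_Q/T_X)⁴ = (6.00)² × (4.00)⁴ = 9216.
F_Q/F_X = (L_Q/L_X)/(d_Q/d_X)² = 9216 / (0.200)² = 2.304×10^5.

2.30×10^5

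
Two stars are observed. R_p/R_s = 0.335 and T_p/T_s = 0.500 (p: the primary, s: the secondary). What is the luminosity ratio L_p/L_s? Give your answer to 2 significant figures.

From the Stefan–Boltzmann law, L ∝ R²T⁴, so
L_p/L_s = (R_p/R_s)² (T_p/T_s)⁴ = (0.335)² × (0.500)⁴ = 0.1122 × 0.06250 = 0.007014.

0.0070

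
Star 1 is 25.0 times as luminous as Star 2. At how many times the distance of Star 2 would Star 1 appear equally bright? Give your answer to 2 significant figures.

5.0

Equal flux requires L_1/d_1² = L_2/d_2², so d_1/d_2 = √(L_1/L_2)
= √(25.0) = 5.000.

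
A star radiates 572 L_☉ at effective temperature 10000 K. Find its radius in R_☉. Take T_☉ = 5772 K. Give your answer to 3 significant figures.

R/R_☉ = √(L/L_☉) / (T/T_☉)² = √(572) / (1.733)²
       = 23.92 / 3.002 = 7.968.

7.97 R_☉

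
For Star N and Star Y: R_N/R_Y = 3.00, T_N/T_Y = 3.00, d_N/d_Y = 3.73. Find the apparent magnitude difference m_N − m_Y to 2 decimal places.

L_N/L_Y = (3.00)²(3.00)⁴ = 729.0.
F_N/F_Y = (L_N/L_Y)/(d_N/d_Y)² = 729.0/13.91 = 52.40.
m_N − m_Y = −2.5 log₁₀(52.40) = -4.30.

-4.30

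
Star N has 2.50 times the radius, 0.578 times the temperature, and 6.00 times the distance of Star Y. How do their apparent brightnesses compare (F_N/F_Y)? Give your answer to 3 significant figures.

L_N/L_Y = (R_N/R_Y)²(T_N/T_Y)⁴ = (2.50)² × (0.578)⁴ = 0.6976.
F_N/F_Y = (L_N/L_Y)/(d_N/d_Y)² = 0.6976 / (6.00)² = 0.01938.

0.0194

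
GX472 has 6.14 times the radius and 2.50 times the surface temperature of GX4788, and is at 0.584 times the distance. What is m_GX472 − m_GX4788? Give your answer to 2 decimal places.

-9.09

L_GX472/L_GX4788 = (6.14)²(2.50)⁴ = 1473.
F_GX472/F_GX4788 = (L_GX472/L_GX4788)/(d_GX472/d_GX4788)² = 1473/0.3411 = 4318.
m_GX472 − m_GX4788 = −2.5 log₁₀(4318) = -9.09.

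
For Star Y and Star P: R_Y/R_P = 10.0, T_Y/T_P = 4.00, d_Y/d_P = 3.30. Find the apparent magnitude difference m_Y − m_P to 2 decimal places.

L_Y/L_P = (10.0)²(4.00)⁴ = 2.560×10^4.
F_Y/F_P = (L_Y/L_P)/(d_Y/d_P)² = 2.560×10^4/10.89 = 2351.
m_Y − m_P = −2.5 log₁₀(2351) = -8.43.

-8.43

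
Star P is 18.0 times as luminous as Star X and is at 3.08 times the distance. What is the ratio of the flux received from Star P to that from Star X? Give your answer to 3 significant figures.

1.90

F = L/(4πd²), so F_P/F_X = (L_P/L_X) / (d_P/d_X)²
= 18.0 / (3.08)² = 18.0 / 9.486 = 1.897.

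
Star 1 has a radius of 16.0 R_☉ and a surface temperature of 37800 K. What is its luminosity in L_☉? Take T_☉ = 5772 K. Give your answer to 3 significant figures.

L/L_☉ = (R/R_☉)² (T/T_☉)⁴ = (16.0)² × (37800/5772)⁴
       = 256.0 × (6.549)⁴ = 256.0 × 1839 = 4.709×10^5.

4.71×10^5 L_☉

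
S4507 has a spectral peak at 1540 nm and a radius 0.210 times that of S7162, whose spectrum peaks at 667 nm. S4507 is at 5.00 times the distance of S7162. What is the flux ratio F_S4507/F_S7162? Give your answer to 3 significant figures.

6.21×10^-5

Wien's law: T_S4507/T_S7162 = λ_S7162/λ_S4507 = 667/1540 = 0.4331.
L_S4507/L_S7162 = (R_S4507/R_S7162)²(T_S4507/T_S7162)⁴ = (0.210)²(0.4331)⁴ = 0.001552.
F_S4507/F_S7162 = (L_S4507/L_S7162)/(d_S4507/d_S7162)² = 0.001552/(5.00)² = 6.208×10^-5.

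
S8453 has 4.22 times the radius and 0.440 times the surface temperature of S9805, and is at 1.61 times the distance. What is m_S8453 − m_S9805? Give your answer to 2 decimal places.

1.47

L_S8453/L_S9805 = (4.22)²(0.440)⁴ = 0.6675.
F_S8453/F_S9805 = (L_S8453/L_S9805)/(d_S8453/d_S9805)² = 0.6675/2.592 = 0.2575.
m_S8453 − m_S9805 = −2.5 log₁₀(0.2575) = 1.47.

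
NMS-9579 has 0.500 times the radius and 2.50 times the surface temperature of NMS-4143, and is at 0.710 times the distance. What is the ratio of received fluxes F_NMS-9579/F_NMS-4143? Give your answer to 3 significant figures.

19.4

L_NMS-9579/L_NMS-4143 = (R_NMS-9579/R_NMS-4143)²(T_NMS-9579/T_NMS-4143)⁴ = (0.500)² × (2.50)⁴ = 9.766.
F_NMS-9579/F_NMS-4143 = (L_NMS-9579/L_NMS-4143)/(d_NMS-9579/d_NMS-4143)² = 9.766 / (0.710)² = 19.37.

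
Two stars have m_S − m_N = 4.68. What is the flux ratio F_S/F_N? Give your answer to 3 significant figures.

F_S/F_N = 10^(−(m_S − m_N)/2.5) = 10^(-4.68/2.5) = 10^-1.872 = 0.01343.

0.0134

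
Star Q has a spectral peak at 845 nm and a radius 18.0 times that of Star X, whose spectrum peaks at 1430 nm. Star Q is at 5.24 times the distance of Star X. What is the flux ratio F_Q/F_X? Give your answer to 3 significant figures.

96.8

Wien's law: T_Q/T_X = λ_X/λ_Q = 1430/845 = 1.692.
L_Q/L_X = (R_Q/R_X)²(T_Q/T_X)⁴ = (18.0)²(1.692)⁴ = 2657.
F_Q/F_X = (L_Q/L_X)/(d_Q/d_X)² = 2657/(5.24)² = 96.78.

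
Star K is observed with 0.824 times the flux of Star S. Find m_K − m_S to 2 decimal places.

m_K − m_S = −2.5 log₁₀(F_K/F_S) = −2.5 log₁₀(0.824) = −2.5 × (-0.084) = 0.210.

0.21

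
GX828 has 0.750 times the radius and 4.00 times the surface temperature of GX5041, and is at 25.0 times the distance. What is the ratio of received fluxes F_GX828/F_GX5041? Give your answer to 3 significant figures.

L_GX828/L_GX5041 = (R_GX828/R_GX5041)²(T_GX828/T_GX5041)⁴ = (0.750)² × (4.00)⁴ = 144.0.
F_GX828/F_GX5041 = (L_GX828/L_GX5041)/(d_GX828/d_GX5041)² = 144.0 / (25.0)² = 0.2304.

0.230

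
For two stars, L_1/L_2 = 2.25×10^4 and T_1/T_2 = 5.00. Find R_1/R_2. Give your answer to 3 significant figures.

6.00

L ∝ R²T⁴ gives R ∝ √L / T², so
R_1/R_2 = √(2.25×10^4) / (5.00)² = 150.0 / 25.00 = 6.000.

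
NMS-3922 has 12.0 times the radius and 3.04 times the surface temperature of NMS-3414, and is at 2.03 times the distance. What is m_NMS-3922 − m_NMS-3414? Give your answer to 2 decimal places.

-8.69

L_NMS-3922/L_NMS-3414 = (12.0)²(3.04)⁴ = 1.230×10^4.
F_NMS-3922/F_NMS-3414 = (L_NMS-3922/L_NMS-3414)/(d_NMS-3922/d_NMS-3414)² = 1.230×10^4/4.121 = 2984.
m_NMS-3922 − m_NMS-3414 = −2.5 log₁₀(2984) = -8.69.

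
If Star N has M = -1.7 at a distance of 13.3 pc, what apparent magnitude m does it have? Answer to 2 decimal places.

m = M + 5 log₁₀(d/10 pc) = -1.7 + 5 log₁₀(13.3/10)
  = -1.7 + 5 × 0.124 = -1.7 + 0.62 = -1.08.

-1.08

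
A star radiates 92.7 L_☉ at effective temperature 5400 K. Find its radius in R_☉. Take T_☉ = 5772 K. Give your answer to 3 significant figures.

11.0 R_☉

R/R_☉ = √(L/L_☉) / (T/T_☉)² = √(92.7) / (0.9356)²
       = 9.628 / 0.8753 = 11.00.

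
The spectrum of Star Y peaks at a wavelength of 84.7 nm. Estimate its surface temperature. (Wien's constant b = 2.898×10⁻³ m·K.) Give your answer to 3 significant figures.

T = b/λ_max = 2.898×10⁻³ / (84.7×10⁻⁹) = 3.421×10^4 K.

3.42×10^4 K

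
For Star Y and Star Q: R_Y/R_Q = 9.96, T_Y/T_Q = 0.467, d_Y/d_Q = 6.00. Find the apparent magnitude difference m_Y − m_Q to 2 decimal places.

L_Y/L_Q = (9.96)²(0.467)⁴ = 4.718.
F_Y/F_Q = (L_Y/L_Q)/(d_Y/d_Q)² = 4.718/36.00 = 0.1311.
m_Y − m_Q = −2.5 log₁₀(0.1311) = 2.21.

2.21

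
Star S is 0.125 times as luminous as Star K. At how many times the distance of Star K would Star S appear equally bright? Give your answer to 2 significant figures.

Equal flux requires L_S/d_S² = L_K/d_K², so d_S/d_K = √(L_S/L_K)
= √(0.125) = 0.3536.

0.35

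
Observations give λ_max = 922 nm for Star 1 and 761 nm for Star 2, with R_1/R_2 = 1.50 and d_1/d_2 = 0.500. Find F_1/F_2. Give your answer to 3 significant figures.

4.18

Wien's law: T_1/T_2 = λ_2/λ_1 = 761/922 = 0.8254.
L_1/L_2 = (R_1/R_2)²(T_1/T_2)⁴ = (1.50)²(0.8254)⁴ = 1.044.
F_1/F_2 = (L_1/L_2)/(d_1/d_2)² = 1.044/(0.500)² = 4.177.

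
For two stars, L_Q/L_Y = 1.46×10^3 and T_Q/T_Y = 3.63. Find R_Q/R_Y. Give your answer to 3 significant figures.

L ∝ R²T⁴ gives R ∝ √L / T², so
R_Q/R_Y = √(1.46×10^3) / (3.63)² = 38.21 / 13.18 = 2.900.

2.90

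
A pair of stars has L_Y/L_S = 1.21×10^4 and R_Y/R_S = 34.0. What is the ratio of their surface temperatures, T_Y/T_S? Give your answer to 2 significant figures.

L ∝ R²T⁴ gives T ∝ (L/R²)^(1/4), so
T_Y/T_S = (1.21×10^4 / 34.0²)^(1/4) = (10.47)^(1/4) = 1.799.

1.8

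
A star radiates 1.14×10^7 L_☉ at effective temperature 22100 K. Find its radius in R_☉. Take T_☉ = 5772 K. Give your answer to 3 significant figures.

R/R_☉ = √(L/L_☉) / (T/T_☉)² = √(1.14×10^7) / (3.829)²
       = 3376 / 14.66 = 230.3.

230 R_☉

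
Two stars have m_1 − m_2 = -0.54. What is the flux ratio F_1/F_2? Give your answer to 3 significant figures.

1.64

F_1/F_2 = 10^(−(m_1 − m_2)/2.5) = 10^(0.54/2.5) = 10^0.216 = 1.644.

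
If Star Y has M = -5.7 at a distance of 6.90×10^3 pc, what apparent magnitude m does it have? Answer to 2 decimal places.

8.49

m = M + 5 log₁₀(d/10 pc) = -5.7 + 5 log₁₀(6.90×10^3/10)
  = -5.7 + 5 × 2.839 = -5.7 + 14.19 = 8.49.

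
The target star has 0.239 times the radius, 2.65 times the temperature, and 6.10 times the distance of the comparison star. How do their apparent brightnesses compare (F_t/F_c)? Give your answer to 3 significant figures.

L_t/L_c = (R_t/R_c)²(T_t/T_c)⁴ = (0.239)² × (2.65)⁴ = 2.817.
F_t/F_c = (L_t/L_c)/(d_t/d_c)² = 2.817 / (6.10)² = 0.07570.

0.0757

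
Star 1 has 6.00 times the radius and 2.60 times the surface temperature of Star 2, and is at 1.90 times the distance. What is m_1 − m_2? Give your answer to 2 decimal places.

L_1/L_2 = (6.00)²(2.60)⁴ = 1645.
F_1/F_2 = (L_1/L_2)/(d_1/d_2)² = 1645/3.610 = 455.7.
m_1 − m_2 = −2.5 log₁₀(455.7) = -6.65.

-6.65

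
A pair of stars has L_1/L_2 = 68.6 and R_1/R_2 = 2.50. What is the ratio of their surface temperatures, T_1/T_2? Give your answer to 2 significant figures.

1.8

L ∝ R²T⁴ gives T ∝ (L/R²)^(1/4), so
T_1/T_2 = (68.6 / 2.50²)^(1/4) = (10.98)^(1/4) = 1.820.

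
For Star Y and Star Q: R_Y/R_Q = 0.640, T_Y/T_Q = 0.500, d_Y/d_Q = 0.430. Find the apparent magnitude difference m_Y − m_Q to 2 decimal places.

2.15

L_Y/L_Q = (0.640)²(0.500)⁴ = 0.02560.
F_Y/F_Q = (L_Y/L_Q)/(d_Y/d_Q)² = 0.02560/0.1849 = 0.1385.
m_Y − m_Q = −2.5 log₁₀(0.1385) = 2.15.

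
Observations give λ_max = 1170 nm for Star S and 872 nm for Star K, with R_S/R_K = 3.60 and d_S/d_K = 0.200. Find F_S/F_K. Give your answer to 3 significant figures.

100

Wien's law: T_S/T_K = λ_K/λ_S = 872/1170 = 0.7453.
L_S/L_K = (R_S/R_K)²(T_S/T_K)⁴ = (3.60)²(0.7453)⁴ = 3.999.
F_S/F_K = (L_S/L_K)/(d_S/d_K)² = 3.999/(0.200)² = 99.97.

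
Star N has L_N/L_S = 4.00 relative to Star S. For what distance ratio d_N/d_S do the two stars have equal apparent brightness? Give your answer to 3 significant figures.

2.00

Equal flux requires L_N/d_N² = L_S/d_S², so d_N/d_S = √(L_N/L_S)
= √(4.00) = 2.000.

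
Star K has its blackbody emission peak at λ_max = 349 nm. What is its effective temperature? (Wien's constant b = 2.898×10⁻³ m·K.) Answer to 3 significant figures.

8.30×10^3 K

T = b/λ_max = 2.898×10⁻³ / (349×10⁻⁹) = 8304 K.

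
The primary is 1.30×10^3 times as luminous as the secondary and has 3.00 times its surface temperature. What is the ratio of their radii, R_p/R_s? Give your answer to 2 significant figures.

L ∝ R²T⁴ gives R ∝ √L / T², so
R_p/R_s = √(1.30×10^3) / (3.00)² = 36.06 / 9.000 = 4.006.

4.0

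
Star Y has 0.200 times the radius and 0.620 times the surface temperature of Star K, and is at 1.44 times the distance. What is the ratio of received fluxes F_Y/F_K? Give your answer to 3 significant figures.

0.00285

L_Y/L_K = (R_Y/R_K)²(T_Y/T_K)⁴ = (0.200)² × (0.620)⁴ = 0.005911.
F_Y/F_K = (L_Y/L_K)/(d_Y/d_K)² = 0.005911 / (1.44)² = 0.002850.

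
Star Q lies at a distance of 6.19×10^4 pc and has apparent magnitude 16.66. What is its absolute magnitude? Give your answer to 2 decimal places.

M = m − 5 log₁₀(d/10 pc) = 16.66 − 5 log₁₀(6.19×10^4/10)
  = 16.66 − 5 × 3.792 = 16.66 − 18.96 = -2.30.

-2.30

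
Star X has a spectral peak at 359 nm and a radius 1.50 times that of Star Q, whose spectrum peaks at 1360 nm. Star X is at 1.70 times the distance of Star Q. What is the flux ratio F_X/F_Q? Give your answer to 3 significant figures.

Wien's law: T_X/T_Q = λ_Q/λ_X = 1360/359 = 3.788.
L_X/L_Q = (R_X/R_Q)²(T_X/T_Q)⁴ = (1.50)²(3.788)⁴ = 463.4.
F_X/F_Q = (L_X/L_Q)/(d_X/d_Q)² = 463.4/(1.70)² = 160.3.

160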